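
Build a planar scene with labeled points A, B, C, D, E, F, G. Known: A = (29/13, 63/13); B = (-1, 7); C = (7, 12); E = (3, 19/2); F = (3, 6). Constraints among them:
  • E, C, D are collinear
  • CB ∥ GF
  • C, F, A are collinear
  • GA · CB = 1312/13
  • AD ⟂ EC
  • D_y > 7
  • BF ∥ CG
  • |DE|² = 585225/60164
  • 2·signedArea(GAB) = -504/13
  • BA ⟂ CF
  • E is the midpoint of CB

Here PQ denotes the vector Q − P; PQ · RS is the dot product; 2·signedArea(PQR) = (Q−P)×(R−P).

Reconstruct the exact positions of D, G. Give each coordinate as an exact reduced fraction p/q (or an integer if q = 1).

D = (411/1157, 9079/1157)
G = (11, 11)

1. D_x = 411/1157  [E, C, D are collinear ∩ AD ⟂ EC]
2. D_y = 9079/1157  [E, C, D are collinear ∩ AD ⟂ EC]
   → D = (411/1157, 9079/1157)
3. G_x = 11  [CB ∥ GF ∩ BF ∥ CG]
4. G_y = 11  [CB ∥ GF ∩ BF ∥ CG]
   → G = (11, 11)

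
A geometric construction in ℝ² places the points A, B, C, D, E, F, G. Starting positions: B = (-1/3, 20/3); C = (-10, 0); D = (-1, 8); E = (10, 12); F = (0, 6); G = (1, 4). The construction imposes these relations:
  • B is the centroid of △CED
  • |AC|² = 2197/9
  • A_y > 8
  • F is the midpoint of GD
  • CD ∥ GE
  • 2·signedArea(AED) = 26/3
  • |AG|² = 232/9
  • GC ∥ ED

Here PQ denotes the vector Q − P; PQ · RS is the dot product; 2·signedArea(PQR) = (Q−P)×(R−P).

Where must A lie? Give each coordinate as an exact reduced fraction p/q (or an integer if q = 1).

1. A_x = 3  [line 4·x + -11·y + 250/3 = 0 ∩ |AC|² = 2197/9]
2. A_y = 26/3  [line 4·x + -11·y + 250/3 = 0 ∩ |AC|² = 2197/9]
   → A = (3, 26/3)

A = (3, 26/3)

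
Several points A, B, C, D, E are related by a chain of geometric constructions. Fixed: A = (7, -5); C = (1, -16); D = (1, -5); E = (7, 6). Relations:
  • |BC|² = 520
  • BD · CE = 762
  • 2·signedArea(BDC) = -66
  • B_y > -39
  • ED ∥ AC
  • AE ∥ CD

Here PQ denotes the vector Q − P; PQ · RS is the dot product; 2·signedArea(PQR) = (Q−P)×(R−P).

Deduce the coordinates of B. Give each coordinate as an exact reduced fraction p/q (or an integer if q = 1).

1. B_x = -5  [BD · CE = 762 ∩ 2·signedArea(BDC) = -66]
2. B_y = -38  [BD · CE = 762 ∩ 2·signedArea(BDC) = -66]
   → B = (-5, -38)

B = (-5, -38)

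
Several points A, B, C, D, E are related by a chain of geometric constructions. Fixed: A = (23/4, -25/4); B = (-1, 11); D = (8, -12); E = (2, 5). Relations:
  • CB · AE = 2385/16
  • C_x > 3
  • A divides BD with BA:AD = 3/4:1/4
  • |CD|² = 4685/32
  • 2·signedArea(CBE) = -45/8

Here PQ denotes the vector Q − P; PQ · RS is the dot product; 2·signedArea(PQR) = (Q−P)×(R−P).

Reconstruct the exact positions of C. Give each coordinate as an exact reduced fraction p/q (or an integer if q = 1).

1. C_x = 31/8  [CB · AE = 2385/16 ∩ 2·signedArea(CBE) = -45/8]
2. C_y = -5/8  [CB · AE = 2385/16 ∩ 2·signedArea(CBE) = -45/8]
   → C = (31/8, -5/8)

C = (31/8, -5/8)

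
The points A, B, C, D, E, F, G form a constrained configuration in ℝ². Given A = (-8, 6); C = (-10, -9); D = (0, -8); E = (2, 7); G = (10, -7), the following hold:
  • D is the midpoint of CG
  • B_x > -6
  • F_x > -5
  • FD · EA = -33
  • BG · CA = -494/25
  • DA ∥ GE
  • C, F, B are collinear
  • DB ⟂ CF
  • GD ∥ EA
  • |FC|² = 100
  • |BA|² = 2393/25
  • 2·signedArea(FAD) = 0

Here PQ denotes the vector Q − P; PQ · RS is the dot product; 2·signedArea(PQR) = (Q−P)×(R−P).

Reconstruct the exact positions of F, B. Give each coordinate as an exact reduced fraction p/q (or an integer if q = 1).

B = (-148/25, -89/25)
F = (-4, -1)

1. F_x = -4  [2·signedArea(FAD) = 0 ∩ FD · EA = -33]
2. F_y = -1  [2·signedArea(FAD) = 0 ∩ FD · EA = -33]
   → F = (-4, -1)
3. B_x = -148/25  [C, F, B are collinear ∩ DB ⟂ CF]
4. B_y = -89/25  [C, F, B are collinear ∩ DB ⟂ CF]
   → B = (-148/25, -89/25)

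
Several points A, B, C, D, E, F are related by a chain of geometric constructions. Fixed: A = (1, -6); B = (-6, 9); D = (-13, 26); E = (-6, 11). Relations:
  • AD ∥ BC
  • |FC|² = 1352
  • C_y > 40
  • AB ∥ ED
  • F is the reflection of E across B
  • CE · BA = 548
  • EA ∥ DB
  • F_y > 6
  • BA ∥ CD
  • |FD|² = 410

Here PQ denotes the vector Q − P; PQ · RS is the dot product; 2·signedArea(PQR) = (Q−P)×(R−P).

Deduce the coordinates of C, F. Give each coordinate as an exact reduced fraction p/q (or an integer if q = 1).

C = (-20, 41)
F = (-6, 7)

1. C_x = -20  [BA ∥ CD ∩ AD ∥ BC]
2. C_y = 41  [BA ∥ CD ∩ AD ∥ BC]
   → C = (-20, 41)
3. F_x = -6  [F is the reflection of E across B]
4. F_y = 7  [F is the reflection of E across B]
   → F = (-6, 7)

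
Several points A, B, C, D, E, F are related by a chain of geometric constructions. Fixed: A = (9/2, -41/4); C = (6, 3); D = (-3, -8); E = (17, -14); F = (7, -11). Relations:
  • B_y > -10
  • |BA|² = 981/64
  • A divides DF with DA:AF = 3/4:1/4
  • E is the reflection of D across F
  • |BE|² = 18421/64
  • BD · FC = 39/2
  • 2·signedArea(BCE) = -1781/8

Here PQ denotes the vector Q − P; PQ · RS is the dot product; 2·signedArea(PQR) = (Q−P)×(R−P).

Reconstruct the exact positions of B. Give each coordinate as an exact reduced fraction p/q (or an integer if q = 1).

B = (3/4, -73/8)

1. B_x = 3/4  [2·signedArea(BCE) = -1781/8 ∩ BD · FC = 39/2]
2. B_y = -73/8  [2·signedArea(BCE) = -1781/8 ∩ BD · FC = 39/2]
   → B = (3/4, -73/8)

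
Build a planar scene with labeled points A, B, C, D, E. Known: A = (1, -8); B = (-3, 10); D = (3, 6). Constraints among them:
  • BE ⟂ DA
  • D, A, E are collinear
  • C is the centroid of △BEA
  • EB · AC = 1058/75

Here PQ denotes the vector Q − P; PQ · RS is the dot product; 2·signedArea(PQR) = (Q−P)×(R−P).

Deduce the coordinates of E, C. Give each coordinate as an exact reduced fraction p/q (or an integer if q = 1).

1. E_x = 86/25  [D, A, E are collinear ∩ BE ⟂ DA]
2. E_y = 227/25  [D, A, E are collinear ∩ BE ⟂ DA]
   → E = (86/25, 227/25)
3. C_x = 12/25  [C is the centroid of △BEA]
4. C_y = 277/75  [C is the centroid of △BEA]
   → C = (12/25, 277/75)

C = (12/25, 277/75)
E = (86/25, 227/25)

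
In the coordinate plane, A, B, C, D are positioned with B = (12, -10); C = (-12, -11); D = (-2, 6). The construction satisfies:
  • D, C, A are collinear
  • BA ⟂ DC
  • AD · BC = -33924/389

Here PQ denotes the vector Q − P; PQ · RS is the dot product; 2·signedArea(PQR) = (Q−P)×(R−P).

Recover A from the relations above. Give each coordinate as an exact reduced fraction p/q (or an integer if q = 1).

1. A_x = -2098/389  [D, C, A are collinear ∩ BA ⟂ DC]
2. A_y = 90/389  [D, C, A are collinear ∩ BA ⟂ DC]
   → A = (-2098/389, 90/389)

A = (-2098/389, 90/389)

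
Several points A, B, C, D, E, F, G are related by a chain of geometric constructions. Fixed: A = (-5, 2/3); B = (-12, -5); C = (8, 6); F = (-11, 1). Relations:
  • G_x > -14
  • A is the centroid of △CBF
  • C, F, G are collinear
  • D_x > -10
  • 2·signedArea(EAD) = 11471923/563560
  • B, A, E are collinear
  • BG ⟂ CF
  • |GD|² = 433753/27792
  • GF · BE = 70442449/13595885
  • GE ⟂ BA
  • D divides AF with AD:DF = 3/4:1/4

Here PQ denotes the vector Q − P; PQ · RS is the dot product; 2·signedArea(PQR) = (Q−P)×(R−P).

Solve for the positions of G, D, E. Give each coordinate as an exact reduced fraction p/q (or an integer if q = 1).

1. G_x = -5177/386  [C, F, G are collinear ∩ BG ⟂ CF]
2. G_y = 141/386  [C, F, G are collinear ∩ BG ⟂ CF]
   → G = (-5177/386, 141/386)
3. D_x = -19/2  [D divides AF with AD:DF = 3/4:1/4]
4. D_y = 11/12  [D divides AF with AD:DF = 3/4:1/4]
   → D = (-19/2, 11/12)
5. E_x = -1441179/140890  [B, A, E are collinear ∩ GE ⟂ BA]
6. E_y = -502473/140890  [B, A, E are collinear ∩ GE ⟂ BA]
   → E = (-1441179/140890, -502473/140890)

D = (-19/2, 11/12)
E = (-1441179/140890, -502473/140890)
G = (-5177/386, 141/386)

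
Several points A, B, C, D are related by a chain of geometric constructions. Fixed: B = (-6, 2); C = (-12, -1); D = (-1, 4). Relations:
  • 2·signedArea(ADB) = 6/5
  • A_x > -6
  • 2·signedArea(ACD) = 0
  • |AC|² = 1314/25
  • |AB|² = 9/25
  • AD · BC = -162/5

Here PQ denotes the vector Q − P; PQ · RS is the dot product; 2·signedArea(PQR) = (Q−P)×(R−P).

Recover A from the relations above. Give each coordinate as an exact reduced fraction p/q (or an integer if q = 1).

1. A_x = -27/5  [2·signedArea(ACD) = 0 ∩ AD · BC = -162/5]
2. A_y = 2  [2·signedArea(ACD) = 0 ∩ AD · BC = -162/5]
   → A = (-27/5, 2)

A = (-27/5, 2)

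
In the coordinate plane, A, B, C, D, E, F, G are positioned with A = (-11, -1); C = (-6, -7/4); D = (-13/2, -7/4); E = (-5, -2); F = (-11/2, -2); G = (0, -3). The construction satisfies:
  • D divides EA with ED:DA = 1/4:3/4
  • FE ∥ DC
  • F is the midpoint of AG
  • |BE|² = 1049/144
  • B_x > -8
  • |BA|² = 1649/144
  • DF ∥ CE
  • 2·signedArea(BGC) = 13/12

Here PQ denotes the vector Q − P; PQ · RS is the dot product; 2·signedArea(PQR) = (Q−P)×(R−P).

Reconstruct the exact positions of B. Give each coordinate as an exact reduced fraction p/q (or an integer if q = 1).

B = (-23/3, -19/12)

1. B_x = -23/3  [line -5/4·x + -6·y + -229/12 = 0 ∩ |BA|² = 1649/144]
2. B_y = -19/12  [line -5/4·x + -6·y + -229/12 = 0 ∩ |BA|² = 1649/144]
   → B = (-23/3, -19/12)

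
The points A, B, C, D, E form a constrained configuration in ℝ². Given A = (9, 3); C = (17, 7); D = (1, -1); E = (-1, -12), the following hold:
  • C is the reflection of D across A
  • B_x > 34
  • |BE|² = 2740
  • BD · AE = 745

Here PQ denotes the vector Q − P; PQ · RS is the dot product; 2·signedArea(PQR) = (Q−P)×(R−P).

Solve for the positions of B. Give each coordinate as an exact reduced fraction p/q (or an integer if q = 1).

B = (35, 26)

1. B_x = 35  [line 10·x + 15·y + -740 = 0 ∩ |BE|² = 2740]
2. B_y = 26  [line 10·x + 15·y + -740 = 0 ∩ |BE|² = 2740]
   → B = (35, 26)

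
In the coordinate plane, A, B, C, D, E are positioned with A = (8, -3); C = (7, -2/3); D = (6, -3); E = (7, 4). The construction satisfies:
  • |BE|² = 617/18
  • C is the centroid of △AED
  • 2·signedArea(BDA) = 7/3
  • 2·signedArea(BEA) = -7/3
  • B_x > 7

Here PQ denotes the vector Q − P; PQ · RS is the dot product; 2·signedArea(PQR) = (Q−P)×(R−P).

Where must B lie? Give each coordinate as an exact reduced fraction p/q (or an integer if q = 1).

1. B_x = 15/2  [2·signedArea(BDA) = 7/3 ∩ 2·signedArea(BEA) = -7/3]
2. B_y = -11/6  [2·signedArea(BDA) = 7/3 ∩ 2·signedArea(BEA) = -7/3]
   → B = (15/2, -11/6)

B = (15/2, -11/6)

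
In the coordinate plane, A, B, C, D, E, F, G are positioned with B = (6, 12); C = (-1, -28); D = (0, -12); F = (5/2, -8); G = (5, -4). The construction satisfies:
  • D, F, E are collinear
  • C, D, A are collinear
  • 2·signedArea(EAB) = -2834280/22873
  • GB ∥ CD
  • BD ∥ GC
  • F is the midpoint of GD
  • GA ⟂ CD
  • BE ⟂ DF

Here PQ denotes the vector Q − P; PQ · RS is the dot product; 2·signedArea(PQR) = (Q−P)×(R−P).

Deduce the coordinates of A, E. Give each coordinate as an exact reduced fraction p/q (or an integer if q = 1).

1. A_x = 133/257  [C, D, A are collinear ∩ GA ⟂ CD]
2. A_y = -956/257  [C, D, A are collinear ∩ GA ⟂ CD]
   → A = (133/257, -956/257)
3. E_x = 1110/89  [D, F, E are collinear ∩ BE ⟂ DF]
4. E_y = 708/89  [D, F, E are collinear ∩ BE ⟂ DF]
   → E = (1110/89, 708/89)

A = (133/257, -956/257)
E = (1110/89, 708/89)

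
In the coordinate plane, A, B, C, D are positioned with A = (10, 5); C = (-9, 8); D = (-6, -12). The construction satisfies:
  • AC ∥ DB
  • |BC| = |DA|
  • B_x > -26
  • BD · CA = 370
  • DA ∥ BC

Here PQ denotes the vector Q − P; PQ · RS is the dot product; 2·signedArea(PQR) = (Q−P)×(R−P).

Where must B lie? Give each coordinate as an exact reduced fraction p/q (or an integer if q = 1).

B = (-25, -9)

1. B_x = -25  [DA ∥ BC ∩ AC ∥ DB]
2. B_y = -9  [DA ∥ BC ∩ AC ∥ DB]
   → B = (-25, -9)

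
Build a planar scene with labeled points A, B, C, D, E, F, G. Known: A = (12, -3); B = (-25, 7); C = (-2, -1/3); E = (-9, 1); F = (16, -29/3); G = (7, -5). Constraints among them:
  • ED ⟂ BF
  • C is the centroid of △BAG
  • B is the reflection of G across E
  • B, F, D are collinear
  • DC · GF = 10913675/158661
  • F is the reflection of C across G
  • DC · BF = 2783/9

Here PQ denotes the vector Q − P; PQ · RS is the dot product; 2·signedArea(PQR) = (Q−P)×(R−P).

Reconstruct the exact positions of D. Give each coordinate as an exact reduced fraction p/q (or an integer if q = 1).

D = (-161761/17629, 10003/17629)

1. D_x = -161761/17629  [B, F, D are collinear ∩ ED ⟂ BF]
2. D_y = 10003/17629  [B, F, D are collinear ∩ ED ⟂ BF]
   → D = (-161761/17629, 10003/17629)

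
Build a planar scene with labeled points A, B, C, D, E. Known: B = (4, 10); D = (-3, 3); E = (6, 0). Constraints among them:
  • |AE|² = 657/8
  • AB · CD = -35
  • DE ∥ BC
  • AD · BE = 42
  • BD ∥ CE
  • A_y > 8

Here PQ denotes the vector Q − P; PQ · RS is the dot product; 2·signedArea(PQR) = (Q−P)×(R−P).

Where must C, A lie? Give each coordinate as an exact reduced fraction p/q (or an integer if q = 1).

A = (9/4, 33/4)
C = (13, 7)

1. C_x = 13  [BD ∥ CE ∩ DE ∥ BC]
2. C_y = 7  [BD ∥ CE ∩ DE ∥ BC]
   → C = (13, 7)
3. A_x = 9/4  [AB · CD = -35 ∩ AD · BE = 42]
4. A_y = 33/4  [AB · CD = -35 ∩ AD · BE = 42]
   → A = (9/4, 33/4)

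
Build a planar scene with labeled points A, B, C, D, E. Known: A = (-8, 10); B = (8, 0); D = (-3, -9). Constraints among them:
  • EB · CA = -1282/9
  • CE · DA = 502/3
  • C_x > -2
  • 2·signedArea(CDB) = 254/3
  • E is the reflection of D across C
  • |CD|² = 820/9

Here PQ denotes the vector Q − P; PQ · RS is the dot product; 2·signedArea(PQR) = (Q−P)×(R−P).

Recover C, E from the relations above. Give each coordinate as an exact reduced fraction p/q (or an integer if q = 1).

1. C_x = -1  [line -9·x + 11·y + -38/3 = 0 ∩ |CD|² = 820/9]
2. C_y = 1/3  [line -9·x + 11·y + -38/3 = 0 ∩ |CD|² = 820/9]
   → C = (-1, 1/3)
3. E_x = 1  [CE · DA = 502/3 ∩ E is the reflection of D across C]
4. E_y = 29/3  [CE · DA = 502/3 ∩ E is the reflection of D across C]
   → E = (1, 29/3)

C = (-1, 1/3)
E = (1, 29/3)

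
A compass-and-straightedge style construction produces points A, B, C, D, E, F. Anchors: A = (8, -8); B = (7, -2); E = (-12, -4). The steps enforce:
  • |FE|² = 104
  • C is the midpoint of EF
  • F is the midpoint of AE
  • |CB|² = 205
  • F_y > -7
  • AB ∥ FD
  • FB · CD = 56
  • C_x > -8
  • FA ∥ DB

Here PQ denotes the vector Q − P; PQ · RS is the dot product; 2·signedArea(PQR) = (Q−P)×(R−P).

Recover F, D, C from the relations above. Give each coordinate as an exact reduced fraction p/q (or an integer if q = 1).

1. F_x = -2  [F is the midpoint of AE]
2. F_y = -6  [F is the midpoint of AE]
   → F = (-2, -6)
3. D_x = -3  [FA ∥ DB ∩ AB ∥ FD]
4. D_y = 0  [FA ∥ DB ∩ AB ∥ FD]
   → D = (-3, 0)
5. C_x = -7  [C is the midpoint of EF]
6. C_y = -5  [C is the midpoint of EF]
   → C = (-7, -5)

C = (-7, -5)
D = (-3, 0)
F = (-2, -6)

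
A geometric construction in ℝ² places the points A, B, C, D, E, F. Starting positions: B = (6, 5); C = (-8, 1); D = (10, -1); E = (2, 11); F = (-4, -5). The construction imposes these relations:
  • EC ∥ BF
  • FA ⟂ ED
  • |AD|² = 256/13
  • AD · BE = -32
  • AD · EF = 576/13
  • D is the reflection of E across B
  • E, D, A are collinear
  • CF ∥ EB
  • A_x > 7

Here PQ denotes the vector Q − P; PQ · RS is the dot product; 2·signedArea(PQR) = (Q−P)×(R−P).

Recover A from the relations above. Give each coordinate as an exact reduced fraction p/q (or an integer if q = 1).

A = (98/13, 35/13)

1. A_x = 98/13  [E, D, A are collinear ∩ FA ⟂ ED]
2. A_y = 35/13  [E, D, A are collinear ∩ FA ⟂ ED]
   → A = (98/13, 35/13)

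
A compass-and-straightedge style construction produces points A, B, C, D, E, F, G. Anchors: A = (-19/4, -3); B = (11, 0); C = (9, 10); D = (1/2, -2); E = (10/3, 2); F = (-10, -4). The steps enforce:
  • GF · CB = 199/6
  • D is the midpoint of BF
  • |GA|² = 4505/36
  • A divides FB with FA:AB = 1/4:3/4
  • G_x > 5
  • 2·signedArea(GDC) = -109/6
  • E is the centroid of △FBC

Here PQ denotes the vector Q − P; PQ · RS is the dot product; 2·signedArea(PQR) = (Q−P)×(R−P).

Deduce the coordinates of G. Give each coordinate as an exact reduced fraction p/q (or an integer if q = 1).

G = (61/12, 7/3)

1. G_x = 61/12  [2·signedArea(GDC) = -109/6 ∩ GF · CB = 199/6]
2. G_y = 7/3  [2·signedArea(GDC) = -109/6 ∩ GF · CB = 199/6]
   → G = (61/12, 7/3)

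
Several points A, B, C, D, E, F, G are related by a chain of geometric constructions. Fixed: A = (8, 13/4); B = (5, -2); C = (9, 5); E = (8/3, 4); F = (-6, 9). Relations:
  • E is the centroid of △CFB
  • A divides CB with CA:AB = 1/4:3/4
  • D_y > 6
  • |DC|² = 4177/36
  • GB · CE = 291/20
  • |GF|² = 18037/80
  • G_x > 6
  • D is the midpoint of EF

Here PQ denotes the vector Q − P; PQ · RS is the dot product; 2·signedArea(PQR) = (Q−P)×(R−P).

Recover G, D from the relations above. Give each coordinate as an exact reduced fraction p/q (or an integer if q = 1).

1. G_x = 34/5  [line 19/3·x + 1·y + -2653/60 = 0 ∩ |GF|² = 18037/80]
2. G_y = 23/20  [line 19/3·x + 1·y + -2653/60 = 0 ∩ |GF|² = 18037/80]
   → G = (34/5, 23/20)
3. D_x = -5/3  [D is the midpoint of EF]
4. D_y = 13/2  [D is the midpoint of EF]
   → D = (-5/3, 13/2)

D = (-5/3, 13/2)
G = (34/5, 23/20)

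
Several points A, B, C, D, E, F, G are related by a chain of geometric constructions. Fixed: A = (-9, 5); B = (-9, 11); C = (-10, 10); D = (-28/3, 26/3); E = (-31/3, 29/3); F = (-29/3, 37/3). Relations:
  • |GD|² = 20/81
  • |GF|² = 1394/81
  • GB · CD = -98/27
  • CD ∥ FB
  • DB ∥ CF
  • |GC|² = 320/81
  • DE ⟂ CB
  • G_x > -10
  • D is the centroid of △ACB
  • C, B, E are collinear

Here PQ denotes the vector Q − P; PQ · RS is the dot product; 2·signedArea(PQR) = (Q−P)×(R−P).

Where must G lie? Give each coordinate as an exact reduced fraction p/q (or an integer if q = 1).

G = (-82/9, 74/9)

1. G_x = -82/9  [line -2/3·x + 4/3·y + -460/27 = 0 ∩ |GC|² = 320/81]
2. G_y = 74/9  [line -2/3·x + 4/3·y + -460/27 = 0 ∩ |GC|² = 320/81]
   → G = (-82/9, 74/9)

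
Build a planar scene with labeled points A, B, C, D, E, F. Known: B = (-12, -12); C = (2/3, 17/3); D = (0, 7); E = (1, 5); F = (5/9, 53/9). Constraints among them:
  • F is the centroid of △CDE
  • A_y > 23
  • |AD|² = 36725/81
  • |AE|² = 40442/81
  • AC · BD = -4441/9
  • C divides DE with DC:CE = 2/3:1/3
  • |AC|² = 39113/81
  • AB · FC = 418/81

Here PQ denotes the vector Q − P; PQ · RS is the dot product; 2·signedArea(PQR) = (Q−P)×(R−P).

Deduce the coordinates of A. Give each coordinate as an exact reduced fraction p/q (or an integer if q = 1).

A = (118/9, 214/9)

1. A_x = 118/9  [AB · FC = 418/81 ∩ AC · BD = -4441/9]
2. A_y = 214/9  [AB · FC = 418/81 ∩ AC · BD = -4441/9]
   → A = (118/9, 214/9)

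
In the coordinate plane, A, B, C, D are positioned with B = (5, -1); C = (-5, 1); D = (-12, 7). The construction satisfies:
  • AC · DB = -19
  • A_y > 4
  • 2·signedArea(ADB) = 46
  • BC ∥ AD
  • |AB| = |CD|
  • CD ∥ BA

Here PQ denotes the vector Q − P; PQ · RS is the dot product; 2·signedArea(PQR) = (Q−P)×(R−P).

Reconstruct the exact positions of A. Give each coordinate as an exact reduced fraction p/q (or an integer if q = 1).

A = (-2, 5)

1. A_x = -2  [BC ∥ AD ∩ CD ∥ BA]
2. A_y = 5  [BC ∥ AD ∩ CD ∥ BA]
   → A = (-2, 5)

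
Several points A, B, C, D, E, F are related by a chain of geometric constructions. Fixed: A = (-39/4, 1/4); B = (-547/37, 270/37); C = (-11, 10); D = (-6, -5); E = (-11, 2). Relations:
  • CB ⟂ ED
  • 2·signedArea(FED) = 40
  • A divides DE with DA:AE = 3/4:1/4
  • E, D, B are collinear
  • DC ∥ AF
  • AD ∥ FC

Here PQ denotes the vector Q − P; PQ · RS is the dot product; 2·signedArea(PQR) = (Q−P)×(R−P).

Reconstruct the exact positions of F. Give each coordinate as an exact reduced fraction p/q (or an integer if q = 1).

1. F_x = -59/4  [AD ∥ FC ∩ DC ∥ AF]
2. F_y = 61/4  [AD ∥ FC ∩ DC ∥ AF]
   → F = (-59/4, 61/4)

F = (-59/4, 61/4)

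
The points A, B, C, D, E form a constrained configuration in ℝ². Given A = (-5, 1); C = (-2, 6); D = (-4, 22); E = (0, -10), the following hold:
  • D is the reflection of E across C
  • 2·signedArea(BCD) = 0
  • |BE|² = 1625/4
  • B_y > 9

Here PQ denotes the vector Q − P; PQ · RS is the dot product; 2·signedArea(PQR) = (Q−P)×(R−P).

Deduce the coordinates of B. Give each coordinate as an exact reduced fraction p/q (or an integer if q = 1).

1. B_x = -5/2  [line -16·x + -2·y + -20 = 0 ∩ |BE|² = 1625/4]
2. B_y = 10  [line -16·x + -2·y + -20 = 0 ∩ |BE|² = 1625/4]
   → B = (-5/2, 10)

B = (-5/2, 10)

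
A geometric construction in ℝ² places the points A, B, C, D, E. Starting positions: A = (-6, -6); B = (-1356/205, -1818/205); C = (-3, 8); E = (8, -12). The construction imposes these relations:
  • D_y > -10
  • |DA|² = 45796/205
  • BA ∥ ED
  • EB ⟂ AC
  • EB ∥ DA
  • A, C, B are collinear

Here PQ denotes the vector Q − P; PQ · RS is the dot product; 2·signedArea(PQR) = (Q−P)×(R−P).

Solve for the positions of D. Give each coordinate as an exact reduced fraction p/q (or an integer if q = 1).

1. D_x = 1766/205  [EB ∥ DA ∩ BA ∥ ED]
2. D_y = -1872/205  [EB ∥ DA ∩ BA ∥ ED]
   → D = (1766/205, -1872/205)

D = (1766/205, -1872/205)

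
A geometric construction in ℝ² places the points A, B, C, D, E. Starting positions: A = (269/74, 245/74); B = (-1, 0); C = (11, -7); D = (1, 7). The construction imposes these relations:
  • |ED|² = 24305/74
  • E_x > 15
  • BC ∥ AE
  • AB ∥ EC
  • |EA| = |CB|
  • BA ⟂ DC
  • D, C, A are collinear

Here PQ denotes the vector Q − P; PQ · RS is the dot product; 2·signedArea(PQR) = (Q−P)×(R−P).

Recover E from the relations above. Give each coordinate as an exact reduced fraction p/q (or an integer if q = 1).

1. E_x = 1157/74  [AB ∥ EC ∩ BC ∥ AE]
2. E_y = -273/74  [AB ∥ EC ∩ BC ∥ AE]
   → E = (1157/74, -273/74)

E = (1157/74, -273/74)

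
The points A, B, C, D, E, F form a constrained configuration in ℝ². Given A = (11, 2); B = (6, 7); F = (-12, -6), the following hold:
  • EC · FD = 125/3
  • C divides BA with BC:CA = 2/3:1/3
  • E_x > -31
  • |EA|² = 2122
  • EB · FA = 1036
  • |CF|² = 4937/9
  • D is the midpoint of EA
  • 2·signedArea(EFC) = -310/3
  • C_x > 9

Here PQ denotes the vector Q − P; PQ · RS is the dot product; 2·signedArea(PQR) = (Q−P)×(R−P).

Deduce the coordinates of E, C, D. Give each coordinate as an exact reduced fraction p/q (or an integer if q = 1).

C = (28/3, 11/3)
D = (-19/2, -17/2)
E = (-30, -19)

1. E_x = -30  [line -23·x + -8·y + -842 = 0 ∩ |EA|² = 2122]
2. E_y = -19  [line -23·x + -8·y + -842 = 0 ∩ |EA|² = 2122]
   → E = (-30, -19)
3. C_x = 28/3  [C divides BA with BC:CA = 2/3:1/3]
4. C_y = 11/3  [C divides BA with BC:CA = 2/3:1/3]
   → C = (28/3, 11/3)
5. D_x = -19/2  [D is the midpoint of EA]
6. D_y = -17/2  [D is the midpoint of EA]
   → D = (-19/2, -17/2)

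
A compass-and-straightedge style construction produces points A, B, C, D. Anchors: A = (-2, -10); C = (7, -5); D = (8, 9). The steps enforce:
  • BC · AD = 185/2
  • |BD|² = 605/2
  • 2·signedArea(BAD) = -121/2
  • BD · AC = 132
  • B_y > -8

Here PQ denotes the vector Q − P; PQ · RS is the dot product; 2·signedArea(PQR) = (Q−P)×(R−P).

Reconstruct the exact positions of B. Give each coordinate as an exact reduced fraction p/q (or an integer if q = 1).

1. B_x = 5/2  [BC · AD = 185/2 ∩ BD · AC = 132]
2. B_y = -15/2  [BC · AD = 185/2 ∩ BD · AC = 132]
   → B = (5/2, -15/2)

B = (5/2, -15/2)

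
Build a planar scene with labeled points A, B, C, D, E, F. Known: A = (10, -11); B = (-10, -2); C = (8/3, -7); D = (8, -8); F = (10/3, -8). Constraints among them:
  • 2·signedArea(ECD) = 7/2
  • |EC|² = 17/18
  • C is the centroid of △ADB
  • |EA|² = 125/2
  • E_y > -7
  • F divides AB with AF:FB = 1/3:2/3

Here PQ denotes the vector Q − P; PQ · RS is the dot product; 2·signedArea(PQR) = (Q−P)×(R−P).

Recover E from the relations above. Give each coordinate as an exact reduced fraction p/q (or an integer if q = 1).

1. E_x = 7/2  [line 1·x + 16/3·y + 187/6 = 0 ∩ |EA|² = 125/2]
2. E_y = -13/2  [line 1·x + 16/3·y + 187/6 = 0 ∩ |EA|² = 125/2]
   → E = (7/2, -13/2)

E = (7/2, -13/2)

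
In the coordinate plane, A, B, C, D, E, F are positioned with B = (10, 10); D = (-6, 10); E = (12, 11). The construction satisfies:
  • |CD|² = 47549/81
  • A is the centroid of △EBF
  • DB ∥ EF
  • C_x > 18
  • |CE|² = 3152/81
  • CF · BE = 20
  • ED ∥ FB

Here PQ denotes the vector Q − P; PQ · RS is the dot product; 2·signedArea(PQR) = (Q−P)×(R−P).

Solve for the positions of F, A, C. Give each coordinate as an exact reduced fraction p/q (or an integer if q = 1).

A = (50/3, 32/3)
C = (164/9, 95/9)
F = (28, 11)

1. F_x = 28  [ED ∥ FB ∩ DB ∥ EF]
2. F_y = 11  [ED ∥ FB ∩ DB ∥ EF]
   → F = (28, 11)
3. A_x = 50/3  [A is the centroid of △EBF]
4. A_y = 32/3  [A is the centroid of △EBF]
   → A = (50/3, 32/3)
5. C_x = 164/9  [line -2·x + -1·y + 47 = 0 ∩ |CD|² = 47549/81]
6. C_y = 95/9  [line -2·x + -1·y + 47 = 0 ∩ |CD|² = 47549/81]
   → C = (164/9, 95/9)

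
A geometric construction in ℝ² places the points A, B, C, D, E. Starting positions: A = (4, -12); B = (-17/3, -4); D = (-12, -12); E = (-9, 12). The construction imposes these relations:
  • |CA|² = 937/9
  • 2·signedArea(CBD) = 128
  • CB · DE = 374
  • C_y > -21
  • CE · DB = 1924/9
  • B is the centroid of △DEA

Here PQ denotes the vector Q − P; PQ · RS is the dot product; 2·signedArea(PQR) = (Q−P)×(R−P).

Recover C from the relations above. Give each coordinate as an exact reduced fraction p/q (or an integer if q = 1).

1. C_x = -7/3  [CB · DE = 374 ∩ CE · DB = 1924/9]
2. C_y = -20  [CB · DE = 374 ∩ CE · DB = 1924/9]
   → C = (-7/3, -20)

C = (-7/3, -20)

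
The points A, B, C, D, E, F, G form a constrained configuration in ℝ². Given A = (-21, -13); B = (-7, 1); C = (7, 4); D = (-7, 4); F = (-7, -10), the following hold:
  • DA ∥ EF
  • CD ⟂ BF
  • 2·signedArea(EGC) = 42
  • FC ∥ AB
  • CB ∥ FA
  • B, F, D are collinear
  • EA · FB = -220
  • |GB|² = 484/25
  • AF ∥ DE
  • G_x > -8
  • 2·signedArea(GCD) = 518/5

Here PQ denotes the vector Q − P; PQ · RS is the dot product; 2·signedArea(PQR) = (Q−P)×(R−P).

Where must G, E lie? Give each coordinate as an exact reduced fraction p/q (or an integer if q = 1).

E = (7, 7)
G = (-7, -17/5)

1. G_y = -17/5  [2·signedArea(GCD) = 518/5]
2. G_x = -7  [|GB|² = 484/25]
   → G = (-7, -17/5)
3. E_x = 7  [DA ∥ EF ∩ AF ∥ DE]
4. E_y = 7  [DA ∥ EF ∩ AF ∥ DE]
   → E = (7, 7)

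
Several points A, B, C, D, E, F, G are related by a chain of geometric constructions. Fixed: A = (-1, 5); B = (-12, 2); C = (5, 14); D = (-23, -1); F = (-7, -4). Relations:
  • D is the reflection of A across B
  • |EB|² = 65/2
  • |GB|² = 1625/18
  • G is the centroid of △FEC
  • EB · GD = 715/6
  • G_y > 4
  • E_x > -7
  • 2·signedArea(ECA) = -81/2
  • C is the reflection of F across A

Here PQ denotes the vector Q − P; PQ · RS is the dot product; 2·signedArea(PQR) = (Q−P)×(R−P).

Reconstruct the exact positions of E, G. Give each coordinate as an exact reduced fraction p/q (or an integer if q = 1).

E = (-13/2, 7/2)
G = (-17/6, 9/2)

1. E_x = -13/2  [line 9·x + -6·y + 159/2 = 0 ∩ |EB|² = 65/2]
2. E_y = 7/2  [line 9·x + -6·y + 159/2 = 0 ∩ |EB|² = 65/2]
   → E = (-13/2, 7/2)
3. G_x = -17/6  [G is the centroid of △FEC]
4. G_y = 9/2  [G is the centroid of △FEC]
   → G = (-17/6, 9/2)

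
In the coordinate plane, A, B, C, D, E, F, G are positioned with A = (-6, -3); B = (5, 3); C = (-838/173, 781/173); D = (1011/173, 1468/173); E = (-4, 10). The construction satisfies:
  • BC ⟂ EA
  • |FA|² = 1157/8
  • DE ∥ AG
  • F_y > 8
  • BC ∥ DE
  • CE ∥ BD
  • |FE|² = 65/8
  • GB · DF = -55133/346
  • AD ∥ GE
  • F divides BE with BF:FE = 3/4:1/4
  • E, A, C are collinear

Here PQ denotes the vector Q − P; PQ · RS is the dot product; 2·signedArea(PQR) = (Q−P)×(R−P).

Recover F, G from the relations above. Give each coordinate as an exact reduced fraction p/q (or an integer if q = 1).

F = (-7/4, 33/4)
G = (-2741/173, -257/173)

1. F_x = -7/4  [F divides BE with BF:FE = 3/4:1/4]
2. F_y = 33/4  [F divides BE with BF:FE = 3/4:1/4]
   → F = (-7/4, 33/4)
3. G_x = -2741/173  [AD ∥ GE ∩ DE ∥ AG]
4. G_y = -257/173  [AD ∥ GE ∩ DE ∥ AG]
   → G = (-2741/173, -257/173)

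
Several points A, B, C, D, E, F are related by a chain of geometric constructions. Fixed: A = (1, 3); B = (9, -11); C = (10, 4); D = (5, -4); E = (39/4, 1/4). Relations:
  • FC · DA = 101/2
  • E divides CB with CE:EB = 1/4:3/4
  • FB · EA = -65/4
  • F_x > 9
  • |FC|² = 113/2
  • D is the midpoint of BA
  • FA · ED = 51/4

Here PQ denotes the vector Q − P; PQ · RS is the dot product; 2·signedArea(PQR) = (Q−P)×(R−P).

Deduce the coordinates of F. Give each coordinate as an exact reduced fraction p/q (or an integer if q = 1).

F = (19/2, -7/2)

1. F_x = 19/2  [FC · DA = 101/2 ∩ FA · ED = 51/4]
2. F_y = -7/2  [FC · DA = 101/2 ∩ FA · ED = 51/4]
   → F = (19/2, -7/2)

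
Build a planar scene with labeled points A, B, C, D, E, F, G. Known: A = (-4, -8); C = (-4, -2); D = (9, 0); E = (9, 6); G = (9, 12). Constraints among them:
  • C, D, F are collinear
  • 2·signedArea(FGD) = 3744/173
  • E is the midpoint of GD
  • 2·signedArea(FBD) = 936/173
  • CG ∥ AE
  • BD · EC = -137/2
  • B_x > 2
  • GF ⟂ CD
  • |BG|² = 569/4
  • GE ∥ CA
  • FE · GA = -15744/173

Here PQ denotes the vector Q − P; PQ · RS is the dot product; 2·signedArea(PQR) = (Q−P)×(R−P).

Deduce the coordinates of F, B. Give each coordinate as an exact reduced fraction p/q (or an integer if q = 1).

1. F_x = 1869/173  [C, D, F are collinear ∩ GF ⟂ CD]
2. F_y = 48/173  [C, D, F are collinear ∩ GF ⟂ CD]
   → F = (1869/173, 48/173)
3. B_x = 5/2  [BD · EC = -137/2 ∩ 2·signedArea(FBD) = 936/173]
4. B_y = 2  [BD · EC = -137/2 ∩ 2·signedArea(FBD) = 936/173]
   → B = (5/2, 2)

B = (5/2, 2)
F = (1869/173, 48/173)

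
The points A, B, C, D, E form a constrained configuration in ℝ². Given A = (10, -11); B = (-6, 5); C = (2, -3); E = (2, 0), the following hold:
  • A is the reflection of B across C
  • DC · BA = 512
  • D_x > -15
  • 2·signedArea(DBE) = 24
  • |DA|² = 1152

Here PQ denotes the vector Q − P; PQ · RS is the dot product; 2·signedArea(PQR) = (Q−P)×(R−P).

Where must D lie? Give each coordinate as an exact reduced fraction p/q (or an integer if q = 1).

1. D_x = -14  [2·signedArea(DBE) = 24 ∩ DC · BA = 512]
2. D_y = 13  [2·signedArea(DBE) = 24 ∩ DC · BA = 512]
   → D = (-14, 13)

D = (-14, 13)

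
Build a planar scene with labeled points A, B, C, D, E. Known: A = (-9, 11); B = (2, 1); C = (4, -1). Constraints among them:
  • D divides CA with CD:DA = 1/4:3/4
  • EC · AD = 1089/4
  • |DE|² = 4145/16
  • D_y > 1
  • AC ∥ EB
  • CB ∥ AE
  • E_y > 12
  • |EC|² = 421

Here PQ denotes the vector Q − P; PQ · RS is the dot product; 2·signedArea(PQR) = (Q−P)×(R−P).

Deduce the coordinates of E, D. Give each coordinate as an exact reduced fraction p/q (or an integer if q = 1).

1. E_x = -11  [AC ∥ EB ∩ CB ∥ AE]
2. E_y = 13  [AC ∥ EB ∩ CB ∥ AE]
   → E = (-11, 13)
3. D_x = 3/4  [D divides CA with CD:DA = 1/4:3/4]
4. D_y = 2  [D divides CA with CD:DA = 1/4:3/4]
   → D = (3/4, 2)

D = (3/4, 2)
E = (-11, 13)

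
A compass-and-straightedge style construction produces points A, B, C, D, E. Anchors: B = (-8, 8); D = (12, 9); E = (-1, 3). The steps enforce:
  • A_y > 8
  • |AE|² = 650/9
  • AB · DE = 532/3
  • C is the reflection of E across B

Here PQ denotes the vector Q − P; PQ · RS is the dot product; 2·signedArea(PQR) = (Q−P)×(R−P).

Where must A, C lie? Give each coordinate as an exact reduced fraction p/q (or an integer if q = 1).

A = (16/3, 26/3)
C = (-15, 13)

1. A_x = 16/3  [line 13·x + 6·y + -364/3 = 0 ∩ |AE|² = 650/9]
2. A_y = 26/3  [line 13·x + 6·y + -364/3 = 0 ∩ |AE|² = 650/9]
   → A = (16/3, 26/3)
3. C_x = -15  [C is the reflection of E across B]
4. C_y = 13  [C is the reflection of E across B]
   → C = (-15, 13)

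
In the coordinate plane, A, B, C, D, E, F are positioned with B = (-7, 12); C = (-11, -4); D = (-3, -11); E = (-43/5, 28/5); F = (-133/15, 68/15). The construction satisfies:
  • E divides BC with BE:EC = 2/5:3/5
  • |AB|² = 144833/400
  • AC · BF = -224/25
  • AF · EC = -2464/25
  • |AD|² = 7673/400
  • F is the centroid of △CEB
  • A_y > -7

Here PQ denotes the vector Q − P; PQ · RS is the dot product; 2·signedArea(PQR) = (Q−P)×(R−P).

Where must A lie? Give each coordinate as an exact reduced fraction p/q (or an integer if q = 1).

1. A_x = -22/5  [line 28/15·x + 112/15·y + 1484/25 = 0 ∩ |AD|² = 7673/400]
2. A_y = -137/20  [line 28/15·x + 112/15·y + 1484/25 = 0 ∩ |AD|² = 7673/400]
   → A = (-22/5, -137/20)

A = (-22/5, -137/20)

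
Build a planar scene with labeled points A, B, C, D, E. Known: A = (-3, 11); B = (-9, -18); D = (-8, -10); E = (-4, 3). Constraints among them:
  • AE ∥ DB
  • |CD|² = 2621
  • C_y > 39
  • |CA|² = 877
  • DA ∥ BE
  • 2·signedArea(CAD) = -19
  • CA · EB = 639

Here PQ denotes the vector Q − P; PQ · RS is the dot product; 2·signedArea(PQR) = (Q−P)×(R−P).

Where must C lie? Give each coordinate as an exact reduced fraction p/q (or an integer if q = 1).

1. C_x = 3  [CA · EB = 639 ∩ 2·signedArea(CAD) = -19]
2. C_y = 40  [CA · EB = 639 ∩ 2·signedArea(CAD) = -19]
   → C = (3, 40)

C = (3, 40)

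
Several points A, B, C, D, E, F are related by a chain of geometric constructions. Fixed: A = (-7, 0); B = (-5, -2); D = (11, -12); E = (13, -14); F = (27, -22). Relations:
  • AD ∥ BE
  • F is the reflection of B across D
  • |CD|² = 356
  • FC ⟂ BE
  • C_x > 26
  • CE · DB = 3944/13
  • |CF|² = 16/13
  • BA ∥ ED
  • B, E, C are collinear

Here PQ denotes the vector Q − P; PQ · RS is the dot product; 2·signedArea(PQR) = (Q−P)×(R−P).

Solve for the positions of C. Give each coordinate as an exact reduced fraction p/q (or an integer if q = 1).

1. C_x = 343/13  [B, E, C are collinear ∩ FC ⟂ BE]
2. C_y = -298/13  [B, E, C are collinear ∩ FC ⟂ BE]
   → C = (343/13, -298/13)

C = (343/13, -298/13)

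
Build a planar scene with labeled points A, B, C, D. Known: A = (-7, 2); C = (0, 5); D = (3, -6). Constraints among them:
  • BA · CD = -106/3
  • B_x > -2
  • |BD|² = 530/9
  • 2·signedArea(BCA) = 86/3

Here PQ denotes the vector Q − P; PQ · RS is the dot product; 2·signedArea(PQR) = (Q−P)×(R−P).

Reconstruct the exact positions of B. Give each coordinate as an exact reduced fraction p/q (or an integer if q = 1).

B = (-4/3, 1/3)

1. B_x = -4/3  [2·signedArea(BCA) = 86/3 ∩ BA · CD = -106/3]
2. B_y = 1/3  [2·signedArea(BCA) = 86/3 ∩ BA · CD = -106/3]
   → B = (-4/3, 1/3)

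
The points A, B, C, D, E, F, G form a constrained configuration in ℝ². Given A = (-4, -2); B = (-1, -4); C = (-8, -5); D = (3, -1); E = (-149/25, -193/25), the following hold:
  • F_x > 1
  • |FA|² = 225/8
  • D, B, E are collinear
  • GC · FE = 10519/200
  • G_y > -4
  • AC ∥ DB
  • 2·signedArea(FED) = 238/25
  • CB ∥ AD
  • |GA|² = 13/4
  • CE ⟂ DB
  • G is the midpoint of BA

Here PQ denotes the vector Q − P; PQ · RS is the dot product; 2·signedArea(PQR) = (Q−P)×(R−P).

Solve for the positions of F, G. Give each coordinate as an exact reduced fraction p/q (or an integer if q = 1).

1. F_x = 5/4  [line -168/25·x + 224/25·y + 98/5 = 0 ∩ |FA|² = 225/8]
2. F_y = -5/4  [line -168/25·x + 224/25·y + 98/5 = 0 ∩ |FA|² = 225/8]
   → F = (5/4, -5/4)
3. G_x = -5/2  [G is the midpoint of BA]
4. G_y = -3  [G is the midpoint of BA]
   → G = (-5/2, -3)

F = (5/4, -5/4)
G = (-5/2, -3)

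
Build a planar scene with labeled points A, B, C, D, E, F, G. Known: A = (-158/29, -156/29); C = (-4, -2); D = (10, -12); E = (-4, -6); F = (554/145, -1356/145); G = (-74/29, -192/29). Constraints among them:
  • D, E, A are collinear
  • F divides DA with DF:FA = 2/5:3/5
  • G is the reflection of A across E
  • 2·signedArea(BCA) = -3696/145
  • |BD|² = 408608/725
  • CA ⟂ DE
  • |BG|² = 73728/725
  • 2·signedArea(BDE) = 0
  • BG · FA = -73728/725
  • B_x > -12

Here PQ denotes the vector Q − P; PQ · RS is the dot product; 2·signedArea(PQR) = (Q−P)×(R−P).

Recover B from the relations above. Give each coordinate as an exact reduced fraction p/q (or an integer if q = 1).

1. B_x = -1714/145  [2·signedArea(BDE) = 0 ∩ BG · FA = -73728/725]
2. B_y = -384/145  [2·signedArea(BDE) = 0 ∩ BG · FA = -73728/725]
   → B = (-1714/145, -384/145)

B = (-1714/145, -384/145)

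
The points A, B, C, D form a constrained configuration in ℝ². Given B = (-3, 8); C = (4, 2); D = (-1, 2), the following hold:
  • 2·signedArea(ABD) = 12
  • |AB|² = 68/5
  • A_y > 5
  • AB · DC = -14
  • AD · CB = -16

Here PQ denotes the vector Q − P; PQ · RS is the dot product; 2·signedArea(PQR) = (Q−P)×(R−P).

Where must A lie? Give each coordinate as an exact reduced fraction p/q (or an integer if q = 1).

1. A_x = -1/5  [2·signedArea(ABD) = 12 ∩ AB · DC = -14]
2. A_y = 28/5  [2·signedArea(ABD) = 12 ∩ AB · DC = -14]
   → A = (-1/5, 28/5)

A = (-1/5, 28/5)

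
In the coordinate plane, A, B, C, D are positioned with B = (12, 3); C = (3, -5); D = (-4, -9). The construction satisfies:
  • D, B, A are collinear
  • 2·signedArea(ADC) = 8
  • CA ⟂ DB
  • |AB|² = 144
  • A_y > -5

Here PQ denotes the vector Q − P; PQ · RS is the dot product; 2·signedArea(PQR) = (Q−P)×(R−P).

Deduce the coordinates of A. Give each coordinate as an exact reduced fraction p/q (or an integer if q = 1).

1. A_x = 12/5  [D, B, A are collinear ∩ CA ⟂ DB]
2. A_y = -21/5  [D, B, A are collinear ∩ CA ⟂ DB]
   → A = (12/5, -21/5)

A = (12/5, -21/5)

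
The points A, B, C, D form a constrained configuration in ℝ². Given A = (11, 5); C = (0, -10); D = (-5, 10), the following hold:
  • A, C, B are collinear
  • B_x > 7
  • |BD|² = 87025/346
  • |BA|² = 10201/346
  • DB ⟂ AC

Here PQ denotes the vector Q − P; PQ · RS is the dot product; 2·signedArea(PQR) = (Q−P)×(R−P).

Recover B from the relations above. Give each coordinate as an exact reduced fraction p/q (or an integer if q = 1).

1. B_x = 2695/346  [A, C, B are collinear ∩ DB ⟂ AC]
2. B_y = 215/346  [A, C, B are collinear ∩ DB ⟂ AC]
   → B = (2695/346, 215/346)

B = (2695/346, 215/346)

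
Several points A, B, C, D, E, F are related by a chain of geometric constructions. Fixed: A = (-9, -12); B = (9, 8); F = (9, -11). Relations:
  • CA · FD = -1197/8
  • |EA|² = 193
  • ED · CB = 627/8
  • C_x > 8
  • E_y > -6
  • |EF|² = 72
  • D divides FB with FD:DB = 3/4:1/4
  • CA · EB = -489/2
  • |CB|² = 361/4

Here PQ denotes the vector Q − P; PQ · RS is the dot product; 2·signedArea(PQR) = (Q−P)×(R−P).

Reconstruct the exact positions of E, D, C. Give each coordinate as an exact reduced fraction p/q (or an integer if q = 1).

C = (9, -3/2)
D = (9, 13/4)
E = (3, -5)

1. D_x = 9  [D divides FB with FD:DB = 3/4:1/4]
2. D_y = 13/4  [D divides FB with FD:DB = 3/4:1/4]
   → D = (9, 13/4)
3. C_y = -3/2  [CA · FD = -1197/8]
4. C_x = 9  [|CB|² = 361/4]
   → C = (9, -3/2)
5. E_x = 3  [ED · CB = 627/8 ∩ CA · EB = -489/2]
6. E_y = -5  [ED · CB = 627/8 ∩ CA · EB = -489/2]
   → E = (3, -5)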